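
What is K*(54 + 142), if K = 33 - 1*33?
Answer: 0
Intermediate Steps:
K = 0 (K = 33 - 33 = 0)
K*(54 + 142) = 0*(54 + 142) = 0*196 = 0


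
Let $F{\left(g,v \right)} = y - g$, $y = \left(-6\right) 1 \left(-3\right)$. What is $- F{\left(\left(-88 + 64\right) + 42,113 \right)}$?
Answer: $0$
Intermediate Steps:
$y = 18$ ($y = \left(-6\right) \left(-3\right) = 18$)
$F{\left(g,v \right)} = 18 - g$
$- F{\left(\left(-88 + 64\right) + 42,113 \right)} = - (18 - \left(\left(-88 + 64\right) + 42\right)) = - (18 - \left(-24 + 42\right)) = - (18 - 18) = \left(-1\right) 0 = 0$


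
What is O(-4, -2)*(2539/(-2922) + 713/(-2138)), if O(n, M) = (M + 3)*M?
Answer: 3755884/1561809 ≈ 2.4048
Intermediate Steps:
O(n, M) = M*(3 + M) (O(n, M) = (3 + M)*M = M*(3 + M))
O(-4, -2)*(2539/(-2922) + 713/(-2138)) = (-2*(3 - 2))*(2539/(-2922) + 713/(-2138)) = (-2*1)*(2539*(-1/2922) + 713*(-1/2138)) = -2*(-2539/2922 - 713/2138) = -2*(-1877942/1561809) = 3755884/1561809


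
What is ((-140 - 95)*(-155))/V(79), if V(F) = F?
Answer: 36425/79 ≈ 461.08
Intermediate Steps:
((-140 - 95)*(-155))/V(79) = ((-140 - 95)*(-155))/79 = -235*(-155)*(1/79) = 36425*(1/79) = 36425/79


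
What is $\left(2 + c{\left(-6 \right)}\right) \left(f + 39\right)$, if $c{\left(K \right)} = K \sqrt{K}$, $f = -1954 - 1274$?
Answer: $-6378 + 19134 i \sqrt{6} \approx -6378.0 + 46869.0 i$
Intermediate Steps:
$f = -3228$ ($f = -1954 - 1274 = -3228$)
$c{\left(K \right)} = K^{\frac{3}{2}}$
$\left(2 + c{\left(-6 \right)}\right) \left(f + 39\right) = \left(2 + \left(-6\right)^{\frac{3}{2}}\right) \left(-3228 + 39\right) = \left(2 - 6 i \sqrt{6}\right) \left(-3189\right) = -6378 + 19134 i \sqrt{6}$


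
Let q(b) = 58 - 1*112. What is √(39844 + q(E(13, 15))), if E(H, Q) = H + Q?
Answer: √39790 ≈ 199.47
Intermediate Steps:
q(b) = -54 (q(b) = 58 - 112 = -54)
√(39844 + q(E(13, 15))) = √(39844 - 54) = √39790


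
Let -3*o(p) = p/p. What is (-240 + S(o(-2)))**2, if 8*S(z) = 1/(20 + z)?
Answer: 12831678729/222784 ≈ 57597.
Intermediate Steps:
o(p) = -1/3 (o(p) = -p/(3*p) = -1/3*1 = -1/3)
S(z) = 1/(8*(20 + z))
(-240 + S(o(-2)))**2 = (-240 + 1/(8*(20 - 1/3)))**2 = (-240 + 1/(8*(59/3)))**2 = (-240 + (1/8)*(3/59))**2 = (-240 + 3/472)**2 = (-113277/472)**2 = 12831678729/222784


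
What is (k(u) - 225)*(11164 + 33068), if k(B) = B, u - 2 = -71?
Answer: -13004208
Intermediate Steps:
u = -69 (u = 2 - 71 = -69)
(k(u) - 225)*(11164 + 33068) = (-69 - 225)*(11164 + 33068) = -294*44232 = -13004208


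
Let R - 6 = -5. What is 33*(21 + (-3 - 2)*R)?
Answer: 528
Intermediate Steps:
R = 1 (R = 6 - 5 = 1)
33*(21 + (-3 - 2)*R) = 33*(21 + (-3 - 2)*1) = 33*(21 - 5*1) = 33*(21 - 5) = 33*16 = 528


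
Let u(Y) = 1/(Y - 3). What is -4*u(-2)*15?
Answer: 12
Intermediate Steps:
u(Y) = 1/(-3 + Y)
-4*u(-2)*15 = -4/(-3 - 2)*15 = -4/(-5)*15 = -4*(-1/5)*15 = (4/5)*15 = 12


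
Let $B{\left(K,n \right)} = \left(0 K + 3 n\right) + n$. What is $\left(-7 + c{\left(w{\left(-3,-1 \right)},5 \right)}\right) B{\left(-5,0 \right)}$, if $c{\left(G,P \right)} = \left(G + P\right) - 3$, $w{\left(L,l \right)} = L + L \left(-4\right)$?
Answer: $0$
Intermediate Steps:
$w{\left(L,l \right)} = - 3 L$ ($w{\left(L,l \right)} = L - 4 L = - 3 L$)
$c{\left(G,P \right)} = -3 + G + P$
$B{\left(K,n \right)} = 4 n$ ($B{\left(K,n \right)} = \left(0 + 3 n\right) + n = 3 n + n = 4 n$)
$\left(-7 + c{\left(w{\left(-3,-1 \right)},5 \right)}\right) B{\left(-5,0 \right)} = \left(-7 - -11\right) 4 \cdot 0 = \left(-7 + \left(-3 + 9 + 5\right)\right) 0 = \left(-7 + 11\right) 0 = 4 \cdot 0 = 0$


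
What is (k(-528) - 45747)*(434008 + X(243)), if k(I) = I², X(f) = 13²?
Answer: 101179305549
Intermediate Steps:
X(f) = 169
(k(-528) - 45747)*(434008 + X(243)) = ((-528)² - 45747)*(434008 + 169) = (278784 - 45747)*434177 = 233037*434177 = 101179305549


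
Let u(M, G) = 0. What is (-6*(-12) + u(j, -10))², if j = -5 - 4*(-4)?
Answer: 5184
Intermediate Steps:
j = 11 (j = -5 - 1*(-16) = -5 + 16 = 11)
(-6*(-12) + u(j, -10))² = (-6*(-12) + 0)² = (72 + 0)² = 72² = 5184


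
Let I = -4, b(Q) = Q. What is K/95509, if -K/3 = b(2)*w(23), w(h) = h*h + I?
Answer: -3150/95509 ≈ -0.032981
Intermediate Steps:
w(h) = -4 + h² (w(h) = h*h - 4 = h² - 4 = -4 + h²)
K = -3150 (K = -6*(-4 + 23²) = -6*(-4 + 529) = -6*525 = -3*1050 = -3150)
K/95509 = -3150/95509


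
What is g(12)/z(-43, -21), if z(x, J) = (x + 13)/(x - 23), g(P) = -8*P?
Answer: -1056/5 ≈ -211.20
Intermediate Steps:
z(x, J) = (13 + x)/(-23 + x)
g(12)/z(-43, -21) = (-8*12)/(((13 - 43)/(-23 - 43))) = -96/(-30/(-66)) = -96/((-1/66*(-30))) = -96/5/11 = -96*11/5 = -1056/5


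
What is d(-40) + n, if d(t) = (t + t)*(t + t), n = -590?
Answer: 5810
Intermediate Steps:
d(t) = 4*t² (d(t) = (2*t)*(2*t) = 4*t²)
d(-40) + n = 4*(-40)² - 590 = 4*1600 - 590 = 6400 - 590 = 5810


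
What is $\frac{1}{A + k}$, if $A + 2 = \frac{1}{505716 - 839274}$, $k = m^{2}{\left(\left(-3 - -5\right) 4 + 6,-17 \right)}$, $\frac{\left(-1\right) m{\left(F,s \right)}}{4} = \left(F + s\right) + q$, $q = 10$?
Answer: $\frac{333558}{260842355} \approx 0.0012788$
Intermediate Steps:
$m{\left(F,s \right)} = -40 - 4 F - 4 s$ ($m{\left(F,s \right)} = - 4 \left(\left(F + s\right) + 10\right) = - 4 \left(10 + F + s\right) = -40 - 4 F - 4 s$)
$k = 784$ ($k = \left(-40 - 4 \left(\left(-3 - -5\right) 4 + 6\right) - -68\right)^{2} = \left(-40 - 4 \left(\left(-3 + 5\right) 4 + 6\right) + 68\right)^{2} = \left(-40 - 4 \left(2 \cdot 4 + 6\right) + 68\right)^{2} = \left(-40 - 4 \left(8 + 6\right) + 68\right)^{2} = \left(-40 - 56 + 68\right)^{2} = \left(-28\right)^{2} = 784$)
$A = - \frac{667117}{333558}$ ($A = -2 + \frac{1}{505716 - 839274} = -2 + \frac{1}{-333558} = -2 - \frac{1}{333558} = - \frac{667117}{333558} \approx -2.0$)
$\frac{1}{A + k} = \frac{1}{- \frac{667117}{333558} + 784} = \frac{1}{\frac{260842355}{333558}} = \frac{333558}{260842355}$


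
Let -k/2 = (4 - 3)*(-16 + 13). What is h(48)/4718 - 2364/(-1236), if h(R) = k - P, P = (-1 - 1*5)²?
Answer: 463178/242977 ≈ 1.9063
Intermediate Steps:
P = 36 (P = (-1 - 5)² = (-6)² = 36)
k = 6 (k = -2*(4 - 3)*(-16 + 13) = -2*(-3) = 6)
h(R) = -30 (h(R) = 6 - 1*36 = 6 - 36 = -30)
h(48)/4718 - 2364/(-1236) = -30/4718 - 2364/(-1236) = -30*1/4718 - 2364*(-1/1236) = -15/2359 + 197/103 = 463178/242977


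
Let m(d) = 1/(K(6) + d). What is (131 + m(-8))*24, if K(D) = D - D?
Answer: 3141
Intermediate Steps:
K(D) = 0
m(d) = 1/d (m(d) = 1/(0 + d) = 1/d)
(131 + m(-8))*24 = (131 + 1/(-8))*24 = (131 - ⅛)*24 = (1047/8)*24 = 3141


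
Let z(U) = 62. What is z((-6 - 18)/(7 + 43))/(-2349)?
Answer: -62/2349 ≈ -0.026394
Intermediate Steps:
z((-6 - 18)/(7 + 43))/(-2349) = 62/(-2349) = 62*(-1/2349) = -62/2349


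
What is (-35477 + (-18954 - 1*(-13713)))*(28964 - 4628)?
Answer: -990913248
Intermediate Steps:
(-35477 + (-18954 - 1*(-13713)))*(28964 - 4628) = (-35477 + (-18954 + 13713))*24336 = (-35477 - 5241)*24336 = -40718*24336 = -990913248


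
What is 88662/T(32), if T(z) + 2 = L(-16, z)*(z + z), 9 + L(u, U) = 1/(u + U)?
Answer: -6333/41 ≈ -154.46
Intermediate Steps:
L(u, U) = -9 + 1/(U + u) (L(u, U) = -9 + 1/(u + U) = -9 + 1/(U + u))
T(z) = -2 + 2*z*(145 - 9*z)/(-16 + z) (T(z) = -2 + ((1 - 9*z - 9*(-16))/(z - 16))*(z + z) = -2 + ((1 - 9*z + 144)/(-16 + z))*(2*z) = -2 + ((145 - 9*z)/(-16 + z))*(2*z) = -2 + 2*z*(145 - 9*z)/(-16 + z))
88662/T(32) = 88662/((2*(16 - 9*32² + 144*32)/(-16 + 32))) = 88662/((2*(16 - 9*1024 + 4608)/16)) = 88662/((2*(1/16)*(16 - 9216 + 4608))) = 88662/((2*(1/16)*(-4592))) = 88662/(-574) = 88662*(-1/574) = -6333/41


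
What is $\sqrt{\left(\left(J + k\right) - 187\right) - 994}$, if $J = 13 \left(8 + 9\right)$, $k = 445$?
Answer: $i \sqrt{515} \approx 22.694 i$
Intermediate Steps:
$J = 221$ ($J = 13 \cdot 17 = 221$)
$\sqrt{\left(\left(J + k\right) - 187\right) - 994} = \sqrt{\left(\left(221 + 445\right) - 187\right) - 994} = \sqrt{\left(666 - 187\right) - 994} = \sqrt{479 - 994} = \sqrt{-515} = i \sqrt{515}$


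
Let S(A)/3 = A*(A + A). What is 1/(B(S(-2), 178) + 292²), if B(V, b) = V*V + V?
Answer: 1/85864 ≈ 1.1646e-5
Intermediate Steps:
S(A) = 6*A² (S(A) = 3*(A*(A + A)) = 3*(A*(2*A)) = 3*(2*A²) = 6*A²)
B(V, b) = V + V² (B(V, b) = V² + V = V + V²)
1/(B(S(-2), 178) + 292²) = 1/((6*(-2)²)*(1 + 6*(-2)²) + 292²) = 1/((6*4)*(1 + 6*4) + 85264) = 1/(24*(1 + 24) + 85264) = 1/(24*25 + 85264) = 1/(600 + 85264) = 1/85864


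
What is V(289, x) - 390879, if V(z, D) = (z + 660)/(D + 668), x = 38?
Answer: -275959625/706 ≈ -3.9088e+5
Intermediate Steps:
V(z, D) = (660 + z)/(668 + D)
V(289, x) - 390879 = (660 + 289)/(668 + 38) - 390879 = 949/706 - 390879 = -275959625/706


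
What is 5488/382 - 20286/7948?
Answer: 8967343/759034 ≈ 11.814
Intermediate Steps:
5488/382 - 20286/7948 = 5488*(1/382) - 20286*1/7948 = 2744/191 - 10143/3974 = 8967343/759034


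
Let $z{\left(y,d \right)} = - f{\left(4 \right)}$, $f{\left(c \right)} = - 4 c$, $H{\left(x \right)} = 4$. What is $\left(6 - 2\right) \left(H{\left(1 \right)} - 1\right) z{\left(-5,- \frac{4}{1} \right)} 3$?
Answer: $576$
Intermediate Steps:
$z{\left(y,d \right)} = 16$ ($z{\left(y,d \right)} = - \left(-4\right) 4 = \left(-1\right) \left(-16\right) = 16$)
$\left(6 - 2\right) \left(H{\left(1 \right)} - 1\right) z{\left(-5,- \frac{4}{1} \right)} 3 = \left(6 - 2\right) \left(4 - 1\right) 16 \cdot 3 = 4 \cdot 3 \cdot 16 \cdot 3 = 12 \cdot 16 \cdot 3 = 192 \cdot 3 = 576$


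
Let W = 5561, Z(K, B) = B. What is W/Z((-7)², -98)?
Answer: -5561/98 ≈ -56.745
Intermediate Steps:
W/Z((-7)², -98) = 5561/(-98) = 5561*(-1/98) = -5561/98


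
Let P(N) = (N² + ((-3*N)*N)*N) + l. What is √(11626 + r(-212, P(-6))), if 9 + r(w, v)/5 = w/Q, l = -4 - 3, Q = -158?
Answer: √72318891/79 ≈ 107.65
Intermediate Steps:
l = -7
P(N) = -7 + N² - 3*N³ (P(N) = (N² + ((-3*N)*N)*N) - 7 = (N² + (-3*N²)*N) - 7 = (N² - 3*N³) - 7 = -7 + N² - 3*N³)
r(w, v) = -45 - 5*w/158 (r(w, v) = -45 + 5*(w/(-158)) = -45 + 5*(w*(-1/158)) = -45 + 5*(-w/158) = -45 - 5*w/158)
√(11626 + r(-212, P(-6))) = √(11626 + (-45 - 5/158*(-212))) = √(11626 + (-45 + 530/79)) = √(11626 - 3025/79) = √(915429/79) = √72318891/79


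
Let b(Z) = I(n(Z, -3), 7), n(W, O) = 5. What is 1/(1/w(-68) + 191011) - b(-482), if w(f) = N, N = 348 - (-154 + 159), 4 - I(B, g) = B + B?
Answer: 393100987/65516774 ≈ 6.0000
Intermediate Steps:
I(B, g) = 4 - 2*B (I(B, g) = 4 - (B + B) = 4 - 2*B)
b(Z) = -6 (b(Z) = 4 - 2*5 = 4 - 10 = -6)
N = 343 (N = 348 - 1*5 = 348 - 5 = 343)
w(f) = 343
1/(1/w(-68) + 191011) - b(-482) = 1/(1/343 + 191011) - 1*(-6) = 1/(1/343 + 191011) + 6 = 1/(65516774/343) + 6 = 343/65516774 + 6 = 393100987/65516774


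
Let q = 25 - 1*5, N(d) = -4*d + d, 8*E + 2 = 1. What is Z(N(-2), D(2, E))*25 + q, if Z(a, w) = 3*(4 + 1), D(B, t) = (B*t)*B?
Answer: 395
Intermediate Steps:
E = -1/8 (E = -1/4 + (1/8)*1 = -1/4 + 1/8 = -1/8 ≈ -0.12500)
N(d) = -3*d
D(B, t) = t*B**2
q = 20 (q = 25 - 5 = 20)
Z(a, w) = 15 (Z(a, w) = 3*5 = 15)
Z(N(-2), D(2, E))*25 + q = 15*25 + 20 = 375 + 20 = 395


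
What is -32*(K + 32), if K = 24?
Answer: -1792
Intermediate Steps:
-32*(K + 32) = -32*(24 + 32) = -32*56 = -1792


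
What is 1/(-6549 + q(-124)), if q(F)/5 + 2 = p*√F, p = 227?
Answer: -6559/202760381 - 2270*I*√31/202760381 ≈ -3.2349e-5 - 6.2334e-5*I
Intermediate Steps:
q(F) = -10 + 1135*√F (q(F) = -10 + 5*(227*√F) = -10 + 1135*√F)
1/(-6549 + q(-124)) = 1/(-6549 + (-10 + 1135*√(-124))) = 1/(-6549 + (-10 + 1135*(2*I*√31))) = 1/(-6549 + (-10 + 2270*I*√31)) = 1/(-6559 + 2270*I*√31)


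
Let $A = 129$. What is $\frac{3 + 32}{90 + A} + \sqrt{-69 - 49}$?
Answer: $\frac{35}{219} + i \sqrt{118} \approx 0.15982 + 10.863 i$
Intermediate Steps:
$\frac{3 + 32}{90 + A} + \sqrt{-69 - 49} = \frac{3 + 32}{90 + 129} + \sqrt{-69 - 49} = \frac{35}{219} + \sqrt{-118} = 35 \cdot \frac{1}{219} + i \sqrt{118} = \frac{35}{219} + i \sqrt{118}$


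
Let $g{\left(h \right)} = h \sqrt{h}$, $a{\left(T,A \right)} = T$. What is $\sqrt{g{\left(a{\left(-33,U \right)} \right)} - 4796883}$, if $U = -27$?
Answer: $\sqrt{-4796883 - 33 i \sqrt{33}} \approx 0.04 - 2190.2 i$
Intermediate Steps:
$g{\left(h \right)} = h^{\frac{3}{2}}$
$\sqrt{g{\left(a{\left(-33,U \right)} \right)} - 4796883} = \sqrt{\left(-33\right)^{\frac{3}{2}} - 4796883} = \sqrt{- 33 i \sqrt{33} - 4796883} = \sqrt{-4796883 - 33 i \sqrt{33}}$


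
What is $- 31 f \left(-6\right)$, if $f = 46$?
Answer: $8556$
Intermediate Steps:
$- 31 f \left(-6\right) = \left(-31\right) 46 \left(-6\right) = \left(-1426\right) \left(-6\right) = 8556$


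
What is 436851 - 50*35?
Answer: 435101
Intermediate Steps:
436851 - 50*35 = 436851 - 1*1750 = 436851 - 1750 = 435101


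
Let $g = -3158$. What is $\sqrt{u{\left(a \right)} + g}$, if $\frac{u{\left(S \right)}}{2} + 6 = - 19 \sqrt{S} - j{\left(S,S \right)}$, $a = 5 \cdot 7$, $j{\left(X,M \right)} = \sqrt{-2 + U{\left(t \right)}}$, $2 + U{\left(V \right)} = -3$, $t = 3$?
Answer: $\sqrt{-3170 - 38 \sqrt{35} - 2 i \sqrt{7}} \approx 0.0454 - 58.265 i$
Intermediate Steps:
$U{\left(V \right)} = -5$ ($U{\left(V \right)} = -2 - 3 = -5$)
$j{\left(X,M \right)} = i \sqrt{7}$ ($j{\left(X,M \right)} = \sqrt{-2 - 5} = \sqrt{-7} = i \sqrt{7}$)
$a = 35$
$u{\left(S \right)} = -12 - 38 \sqrt{S} - 2 i \sqrt{7}$ ($u{\left(S \right)} = -12 + 2 \left(- 19 \sqrt{S} - i \sqrt{7}\right) = -12 - \left(38 \sqrt{S} + 2 i \sqrt{7}\right) = -12 - 38 \sqrt{S} - 2 i \sqrt{7}$)
$\sqrt{u{\left(a \right)} + g} = \sqrt{\left(-12 - 38 \sqrt{35} - 2 i \sqrt{7}\right) - 3158} = \sqrt{-3170 - 38 \sqrt{35} - 2 i \sqrt{7}}$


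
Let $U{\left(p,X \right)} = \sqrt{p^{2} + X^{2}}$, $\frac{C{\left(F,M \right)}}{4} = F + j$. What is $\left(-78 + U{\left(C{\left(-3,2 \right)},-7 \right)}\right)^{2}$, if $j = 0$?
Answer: $\left(78 - \sqrt{193}\right)^{2} \approx 4109.8$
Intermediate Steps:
$C{\left(F,M \right)} = 4 F$ ($C{\left(F,M \right)} = 4 \left(F + 0\right) = 4 F$)
$U{\left(p,X \right)} = \sqrt{X^{2} + p^{2}}$
$\left(-78 + U{\left(C{\left(-3,2 \right)},-7 \right)}\right)^{2} = \left(-78 + \sqrt{\left(-7\right)^{2} + \left(4 \left(-3\right)\right)^{2}}\right)^{2} = \left(-78 + \sqrt{49 + \left(-12\right)^{2}}\right)^{2} = \left(-78 + \sqrt{49 + 144}\right)^{2} = \left(-78 + \sqrt{193}\right)^{2}$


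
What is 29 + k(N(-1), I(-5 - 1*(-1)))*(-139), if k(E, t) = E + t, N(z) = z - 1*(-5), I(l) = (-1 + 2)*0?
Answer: -527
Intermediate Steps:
I(l) = 0 (I(l) = 1*0 = 0)
N(z) = 5 + z (N(z) = z + 5 = 5 + z)
29 + k(N(-1), I(-5 - 1*(-1)))*(-139) = 29 + ((5 - 1) + 0)*(-139) = 29 + (4 + 0)*(-139) = 29 + 4*(-139) = 29 - 556 = -527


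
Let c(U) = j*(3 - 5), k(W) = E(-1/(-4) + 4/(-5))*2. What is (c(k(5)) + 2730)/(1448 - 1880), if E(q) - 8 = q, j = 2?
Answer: -1363/216 ≈ -6.3102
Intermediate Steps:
E(q) = 8 + q
k(W) = 149/10 (k(W) = (8 + (-1/(-4) + 4/(-5)))*2 = (8 + (-1*(-1/4) + 4*(-1/5)))*2 = (8 + (1/4 - 4/5))*2 = (8 - 11/20)*2 = (149/20)*2 = 149/10)
c(U) = -4 (c(U) = 2*(3 - 5) = 2*(-2) = -4)
(c(k(5)) + 2730)/(1448 - 1880) = (-4 + 2730)/(1448 - 1880) = 2726/(-432) = 2726*(-1/432) = -1363/216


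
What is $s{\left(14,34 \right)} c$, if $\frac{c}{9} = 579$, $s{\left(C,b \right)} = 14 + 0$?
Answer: $72954$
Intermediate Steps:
$s{\left(C,b \right)} = 14$
$c = 5211$ ($c = 9 \cdot 579 = 5211$)
$s{\left(14,34 \right)} c = 14 \cdot 5211 = 72954$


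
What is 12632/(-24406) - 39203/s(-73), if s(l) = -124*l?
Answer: -535566641/110461556 ≈ -4.8484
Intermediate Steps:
12632/(-24406) - 39203/s(-73) = 12632/(-24406) - 39203/((-124*(-73))) = 12632*(-1/24406) - 39203/9052 = -6316/12203 - 39203*1/9052 = -6316/12203 - 39203/9052 = -535566641/110461556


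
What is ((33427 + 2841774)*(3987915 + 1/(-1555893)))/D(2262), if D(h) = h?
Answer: 8919979064360450947/1759714983 ≈ 5.0690e+9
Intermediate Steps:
((33427 + 2841774)*(3987915 + 1/(-1555893)))/D(2262) = ((33427 + 2841774)*(3987915 + 1/(-1555893)))/2262 = (2875201*(3987915 - 1/1555893))*(1/2262) = (2875201*(6204769033094/1555893))*(1/2262) = (17839958128720901894/1555893)*(1/2262) = 8919979064360450947/1759714983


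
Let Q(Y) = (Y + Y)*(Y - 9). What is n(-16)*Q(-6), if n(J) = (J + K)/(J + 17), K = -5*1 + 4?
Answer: -3060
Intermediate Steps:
K = -1 (K = -5 + 4 = -1)
Q(Y) = 2*Y*(-9 + Y) (Q(Y) = (2*Y)*(-9 + Y) = 2*Y*(-9 + Y))
n(J) = (-1 + J)/(17 + J) (n(J) = (J - 1)/(J + 17) = (-1 + J)/(17 + J))
n(-16)*Q(-6) = ((-1 - 16)/(17 - 16))*(2*(-6)*(-9 - 6)) = (-17/1)*(2*(-6)*(-15)) = (1*(-17))*180 = -17*180 = -3060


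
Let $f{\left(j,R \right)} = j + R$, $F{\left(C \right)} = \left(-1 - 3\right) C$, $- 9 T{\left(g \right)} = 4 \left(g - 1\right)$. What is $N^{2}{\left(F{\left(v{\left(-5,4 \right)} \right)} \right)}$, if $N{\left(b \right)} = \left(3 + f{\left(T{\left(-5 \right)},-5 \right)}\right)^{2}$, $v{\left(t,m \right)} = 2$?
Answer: $\frac{16}{81} \approx 0.19753$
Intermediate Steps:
$T{\left(g \right)} = \frac{4}{9} - \frac{4 g}{9}$ ($T{\left(g \right)} = - \frac{4 \left(g - 1\right)}{9} = - \frac{4 \left(-1 + g\right)}{9} = - \frac{-4 + 4 g}{9} = \frac{4}{9} - \frac{4 g}{9}$)
$F{\left(C \right)} = - 4 C$
$f{\left(j,R \right)} = R + j$
$N{\left(b \right)} = \frac{4}{9}$ ($N{\left(b \right)} = \left(3 + \left(-5 + \left(\frac{4}{9} - - \frac{20}{9}\right)\right)\right)^{2} = \left(3 + \left(-5 + \left(\frac{4}{9} + \frac{20}{9}\right)\right)\right)^{2} = \left(3 + \left(-5 + \frac{8}{3}\right)\right)^{2} = \left(3 - \frac{7}{3}\right)^{2} = \left(\frac{2}{3}\right)^{2} = \frac{4}{9}$)
$N^{2}{\left(F{\left(v{\left(-5,4 \right)} \right)} \right)} = \left(\frac{4}{9}\right)^{2} = \frac{16}{81}$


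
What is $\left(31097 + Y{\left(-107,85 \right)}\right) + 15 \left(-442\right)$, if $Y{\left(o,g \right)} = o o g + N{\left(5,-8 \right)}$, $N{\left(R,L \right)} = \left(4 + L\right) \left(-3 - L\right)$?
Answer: $997612$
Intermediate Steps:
$N{\left(R,L \right)} = \left(-3 - L\right) \left(4 + L\right)$
$Y{\left(o,g \right)} = -20 + g o^{2}$ ($Y{\left(o,g \right)} = o o g - 20 = o^{2} g - 20 = g o^{2} - 20 = -20 + g o^{2}$)
$\left(31097 + Y{\left(-107,85 \right)}\right) + 15 \left(-442\right) = \left(31097 - \left(20 - 85 \left(-107\right)^{2}\right)\right) + 15 \left(-442\right) = \left(31097 + \left(-20 + 85 \cdot 11449\right)\right) - 6630 = \left(31097 + \left(-20 + 973165\right)\right) - 6630 = \left(31097 + 973145\right) - 6630 = 1004242 - 6630 = 997612$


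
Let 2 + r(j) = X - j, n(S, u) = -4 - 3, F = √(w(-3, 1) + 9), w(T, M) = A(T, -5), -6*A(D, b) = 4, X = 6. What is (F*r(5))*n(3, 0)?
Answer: 35*√3/3 ≈ 20.207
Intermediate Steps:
A(D, b) = -⅔ (A(D, b) = -⅙*4 = -⅔)
w(T, M) = -⅔
F = 5*√3/3 (F = √(-⅔ + 9) = √(25/3) = 5*√3/3 ≈ 2.8868)
n(S, u) = -7
r(j) = 4 - j (r(j) = -2 + (6 - j) = 4 - j)
(F*r(5))*n(3, 0) = ((5*√3/3)*(4 - 1*5))*(-7) = ((5*√3/3)*(4 - 5))*(-7) = ((5*√3/3)*(-1))*(-7) = -5*√3/3*(-7) = 35*√3/3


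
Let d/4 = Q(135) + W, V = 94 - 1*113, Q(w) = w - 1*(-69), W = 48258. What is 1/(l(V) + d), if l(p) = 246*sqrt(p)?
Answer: 394/76378449 - I*sqrt(19)/152756898 ≈ 5.1585e-6 - 2.8535e-8*I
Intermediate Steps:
Q(w) = 69 + w (Q(w) = w + 69 = 69 + w)
V = -19 (V = 94 - 113 = -19)
d = 193848 (d = 4*((69 + 135) + 48258) = 4*(204 + 48258) = 4*48462 = 193848)
1/(l(V) + d) = 1/(246*sqrt(-19) + 193848) = 1/(246*(I*sqrt(19)) + 193848) = 1/(246*I*sqrt(19) + 193848) = 1/(193848 + 246*I*sqrt(19))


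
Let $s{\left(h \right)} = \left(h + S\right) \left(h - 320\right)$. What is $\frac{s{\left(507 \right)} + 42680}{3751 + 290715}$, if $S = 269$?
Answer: $\frac{93896}{147233} \approx 0.63774$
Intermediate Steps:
$s{\left(h \right)} = \left(-320 + h\right) \left(269 + h\right)$ ($s{\left(h \right)} = \left(h + 269\right) \left(h - 320\right) = \left(269 + h\right) \left(-320 + h\right) = \left(-320 + h\right) \left(269 + h\right)$)
$\frac{s{\left(507 \right)} + 42680}{3751 + 290715} = \frac{\left(-86080 + 507^{2} - 25857\right) + 42680}{3751 + 290715} = \frac{\left(-86080 + 257049 - 25857\right) + 42680}{294466} = \left(145112 + 42680\right) \frac{1}{294466} = 187792 \cdot \frac{1}{294466} = \frac{93896}{147233}$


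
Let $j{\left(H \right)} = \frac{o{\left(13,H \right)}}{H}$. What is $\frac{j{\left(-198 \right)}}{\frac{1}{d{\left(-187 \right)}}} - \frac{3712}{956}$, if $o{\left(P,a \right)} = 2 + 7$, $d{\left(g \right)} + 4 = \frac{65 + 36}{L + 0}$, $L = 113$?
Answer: $- \frac{2223119}{594154} \approx -3.7417$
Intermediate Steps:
$d{\left(g \right)} = - \frac{351}{113}$ ($d{\left(g \right)} = -4 + \frac{65 + 36}{113 + 0} = -4 + \frac{101}{113} = - \frac{351}{113}$)
$o{\left(P,a \right)} = 9$
$j{\left(H \right)} = \frac{9}{H}$
$\frac{j{\left(-198 \right)}}{\frac{1}{d{\left(-187 \right)}}} - \frac{3712}{956} = \frac{9 \frac{1}{-198}}{\frac{1}{- \frac{351}{113}}} - \frac{3712}{956} = \frac{9 \left(- \frac{1}{198}\right)}{- \frac{113}{351}} - \frac{928}{239} = \left(- \frac{1}{22}\right) \left(- \frac{351}{113}\right) - \frac{928}{239} = \frac{351}{2486} - \frac{928}{239} = - \frac{2223119}{594154}$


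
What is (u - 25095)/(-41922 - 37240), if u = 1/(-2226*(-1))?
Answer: 55861469/176214612 ≈ 0.31701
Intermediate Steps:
u = 1/2226 ≈ 0.00044924
(u - 25095)/(-41922 - 37240) = (1/2226 - 25095)/(-41922 - 37240) = -55861469/2226/(-79162) = -55861469/2226*(-1/79162) = 55861469/176214612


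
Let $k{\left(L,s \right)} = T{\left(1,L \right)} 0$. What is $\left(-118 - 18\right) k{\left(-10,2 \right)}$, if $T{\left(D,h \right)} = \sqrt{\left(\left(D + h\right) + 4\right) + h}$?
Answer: $0$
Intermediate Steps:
$T{\left(D,h \right)} = \sqrt{4 + D + 2 h}$ ($T{\left(D,h \right)} = \sqrt{\left(4 + D + h\right) + h} = \sqrt{4 + D + 2 h}$)
$k{\left(L,s \right)} = 0$ ($k{\left(L,s \right)} = \sqrt{4 + 1 + 2 L} 0 = \sqrt{5 + 2 L} 0 = 0$)
$\left(-118 - 18\right) k{\left(-10,2 \right)} = \left(-118 - 18\right) 0 = \left(-136\right) 0 = 0$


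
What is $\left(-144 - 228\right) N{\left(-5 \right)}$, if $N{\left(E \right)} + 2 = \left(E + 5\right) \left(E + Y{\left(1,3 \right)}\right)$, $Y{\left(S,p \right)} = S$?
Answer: $744$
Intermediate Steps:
$N{\left(E \right)} = -2 + \left(1 + E\right) \left(5 + E\right)$ ($N{\left(E \right)} = -2 + \left(E + 5\right) \left(E + 1\right) = -2 + \left(5 + E\right) \left(1 + E\right) = -2 + \left(1 + E\right) \left(5 + E\right)$)
$\left(-144 - 228\right) N{\left(-5 \right)} = \left(-144 - 228\right) \left(3 + \left(-5\right)^{2} + 6 \left(-5\right)\right) = - 372 \left(3 + 25 - 30\right) = \left(-372\right) \left(-2\right) = 744$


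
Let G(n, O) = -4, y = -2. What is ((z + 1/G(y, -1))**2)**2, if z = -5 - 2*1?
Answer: 707281/256 ≈ 2762.8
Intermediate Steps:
z = -7 (z = -5 - 2 = -7)
((z + 1/G(y, -1))**2)**2 = ((-7 + 1/(-4))**2)**2 = ((-7 - 1/4)**2)**2 = ((-29/4)**2)**2 = (841/16)**2 = 707281/256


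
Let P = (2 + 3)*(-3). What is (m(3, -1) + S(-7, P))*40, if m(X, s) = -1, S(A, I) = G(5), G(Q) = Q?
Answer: 160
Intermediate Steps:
P = -15 (P = 5*(-3) = -15)
S(A, I) = 5
(m(3, -1) + S(-7, P))*40 = (-1 + 5)*40 = 4*40 = 160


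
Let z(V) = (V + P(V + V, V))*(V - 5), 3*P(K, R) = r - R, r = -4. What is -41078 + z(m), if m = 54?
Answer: -118138/3 ≈ -39379.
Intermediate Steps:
P(K, R) = -4/3 - R/3 (P(K, R) = (-4 - R)/3 = -4/3 - R/3)
z(V) = (-5 + V)*(-4/3 + 2*V/3) (z(V) = (V + (-4/3 - V/3))*(V - 5) = (-4/3 + 2*V/3)*(-5 + V) = (-5 + V)*(-4/3 + 2*V/3))
-41078 + z(m) = -41078 + (20/3 - 14/3*54 + (⅔)*54²) = -41078 + (20/3 - 252 + (⅔)*2916) = -41078 + (20/3 - 252 + 1944) = -41078 + 5096/3 = -118138/3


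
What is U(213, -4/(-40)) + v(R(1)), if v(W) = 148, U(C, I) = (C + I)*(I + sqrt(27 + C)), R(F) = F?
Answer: 16931/100 + 4262*sqrt(15)/5 ≈ 3470.6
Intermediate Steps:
U(213, -4/(-40)) + v(R(1)) = ((-4/(-40))**2 + 213*(-4/(-40)) + 213*sqrt(27 + 213) + (-4/(-40))*sqrt(27 + 213)) + 148 = ((-4*(-1/40))**2 + 213*(-4*(-1/40)) + 213*sqrt(240) + (-4*(-1/40))*sqrt(240)) + 148 = ((1/10)**2 + 213*(1/10) + 213*(4*sqrt(15)) + (4*sqrt(15))/10) + 148 = (1/100 + 213/10 + 852*sqrt(15) + 2*sqrt(15)/5) + 148 = (2131/100 + 4262*sqrt(15)/5) + 148 = 16931/100 + 4262*sqrt(15)/5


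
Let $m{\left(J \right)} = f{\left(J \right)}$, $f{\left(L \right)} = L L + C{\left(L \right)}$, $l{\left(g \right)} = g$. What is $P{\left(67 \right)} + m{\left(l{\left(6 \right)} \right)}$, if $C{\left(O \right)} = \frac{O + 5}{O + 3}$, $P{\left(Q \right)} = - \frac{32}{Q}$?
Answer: $\frac{22157}{603} \approx 36.745$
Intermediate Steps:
$C{\left(O \right)} = \frac{5 + O}{3 + O}$
$f{\left(L \right)} = L^{2} + \frac{5 + L}{3 + L}$ ($f{\left(L \right)} = L L + \frac{5 + L}{3 + L} = L^{2} + \frac{5 + L}{3 + L}$)
$m{\left(J \right)} = \frac{5 + J + J^{2} \left(3 + J\right)}{3 + J}$
$P{\left(67 \right)} + m{\left(l{\left(6 \right)} \right)} = - \frac{32}{67} + \frac{5 + 6 + 6^{2} \left(3 + 6\right)}{3 + 6} = \left(-32\right) \frac{1}{67} + \frac{5 + 6 + 36 \cdot 9}{9} = - \frac{32}{67} + \frac{5 + 6 + 324}{9} = - \frac{32}{67} + \frac{1}{9} \cdot 335 = - \frac{32}{67} + \frac{335}{9} = \frac{22157}{603}$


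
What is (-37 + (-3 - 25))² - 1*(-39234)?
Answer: 43459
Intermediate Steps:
(-37 + (-3 - 25))² - 1*(-39234) = (-37 - 28)² + 39234 = (-65)² + 39234 = 4225 + 39234 = 43459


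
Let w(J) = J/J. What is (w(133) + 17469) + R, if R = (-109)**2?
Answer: 29351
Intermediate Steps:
w(J) = 1
R = 11881
(w(133) + 17469) + R = (1 + 17469) + 11881 = 17470 + 11881 = 29351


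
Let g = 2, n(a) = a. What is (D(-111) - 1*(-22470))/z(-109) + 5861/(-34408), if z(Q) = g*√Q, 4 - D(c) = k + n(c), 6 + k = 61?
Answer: -5861/34408 - 11265*I*√109/109 ≈ -0.17034 - 1079.0*I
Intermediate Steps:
k = 55 (k = -6 + 61 = 55)
D(c) = -51 - c (D(c) = 4 - (55 + c) = 4 + (-55 - c) = -51 - c)
z(Q) = 2*√Q
(D(-111) - 1*(-22470))/z(-109) + 5861/(-34408) = ((-51 - 1*(-111)) - 1*(-22470))/((2*√(-109))) + 5861/(-34408) = ((-51 + 111) + 22470)/((2*(I*√109))) + 5861*(-1/34408) = (60 + 22470)/((2*I*√109)) - 5861/34408 = 22530*(-I*√109/218) - 5861/34408 = -11265*I*√109/109 - 5861/34408 = -5861/34408 - 11265*I*√109/109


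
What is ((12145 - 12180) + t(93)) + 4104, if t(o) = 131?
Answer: 4200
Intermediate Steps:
((12145 - 12180) + t(93)) + 4104 = ((12145 - 12180) + 131) + 4104 = (-35 + 131) + 4104 = 96 + 4104 = 4200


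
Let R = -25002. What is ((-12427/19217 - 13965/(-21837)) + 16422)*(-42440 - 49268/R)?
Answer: -406220539155577697096/582882222681 ≈ -6.9692e+8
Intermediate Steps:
((-12427/19217 - 13965/(-21837)) + 16422)*(-42440 - 49268/R) = ((-12427/19217 - 13965/(-21837)) + 16422)*(-42440 - 49268/(-25002)) = ((-12427*1/19217 - 13965*(-1/21837)) + 16422)*(-42440 - 49268*(-1/25002)) = ((-12427/19217 + 4655/7279) + 16422)*(-42440 + 24634/12501) = (-1000998/139880543 + 16422)*(-530517806/12501) = (2297117276148/139880543)*(-530517806/12501) = -406220539155577697096/582882222681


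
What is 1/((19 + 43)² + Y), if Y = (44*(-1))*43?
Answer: 1/1952 ≈ 0.00051230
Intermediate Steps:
Y = -1892 (Y = -44*43 = -1892)
1/((19 + 43)² + Y) = 1/((19 + 43)² - 1892) = 1/(62² - 1892) = 1/(3844 - 1892) = 1/1952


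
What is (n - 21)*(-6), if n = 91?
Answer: -420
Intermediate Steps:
(n - 21)*(-6) = (91 - 21)*(-6) = 70*(-6) = -420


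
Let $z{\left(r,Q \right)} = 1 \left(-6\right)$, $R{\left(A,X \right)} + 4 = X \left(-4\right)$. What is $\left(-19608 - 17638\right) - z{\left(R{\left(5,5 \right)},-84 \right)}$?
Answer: $-37240$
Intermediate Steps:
$R{\left(A,X \right)} = -4 - 4 X$ ($R{\left(A,X \right)} = -4 + X \left(-4\right) = -4 - 4 X$)
$z{\left(r,Q \right)} = -6$
$\left(-19608 - 17638\right) - z{\left(R{\left(5,5 \right)},-84 \right)} = \left(-19608 - 17638\right) - -6 = \left(-19608 - 17638\right) + 6 = -37246 + 6 = -37240$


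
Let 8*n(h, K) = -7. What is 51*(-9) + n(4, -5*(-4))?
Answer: -3679/8 ≈ -459.88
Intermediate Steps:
n(h, K) = -7/8 (n(h, K) = (⅛)*(-7) = -7/8)
51*(-9) + n(4, -5*(-4)) = 51*(-9) - 7/8 = -459 - 7/8 = -3679/8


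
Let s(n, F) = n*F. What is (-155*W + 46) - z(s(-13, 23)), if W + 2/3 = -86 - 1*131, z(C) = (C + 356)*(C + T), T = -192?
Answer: 185314/3 ≈ 61771.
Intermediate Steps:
s(n, F) = F*n
z(C) = (-192 + C)*(356 + C) (z(C) = (C + 356)*(C - 192) = (356 + C)*(-192 + C) = (-192 + C)*(356 + C))
W = -653/3 (W = -⅔ + (-86 - 1*131) = -⅔ + (-86 - 131) = -⅔ - 217 = -653/3 ≈ -217.67)
(-155*W + 46) - z(s(-13, 23)) = (-155*(-653/3) + 46) - (-68352 + (23*(-13))² + 164*(23*(-13))) = (101215/3 + 46) - (-68352 + (-299)² + 164*(-299)) = 101353/3 - (-68352 + 89401 - 49036) = 101353/3 - 1*(-27987) = 101353/3 + 27987 = 185314/3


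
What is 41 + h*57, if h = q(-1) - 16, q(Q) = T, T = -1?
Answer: -928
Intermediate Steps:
q(Q) = -1
h = -17 (h = -1 - 16 = -17)
41 + h*57 = 41 - 17*57 = 41 - 969 = -928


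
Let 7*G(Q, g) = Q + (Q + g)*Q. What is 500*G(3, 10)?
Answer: 3000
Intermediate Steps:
G(Q, g) = Q/7 + Q*(Q + g)/7 (G(Q, g) = (Q + (Q + g)*Q)/7 = (Q + Q*(Q + g))/7 = Q/7 + Q*(Q + g)/7)
500*G(3, 10) = 500*((⅐)*3*(1 + 3 + 10)) = 500*((⅐)*3*14) = 500*6 = 3000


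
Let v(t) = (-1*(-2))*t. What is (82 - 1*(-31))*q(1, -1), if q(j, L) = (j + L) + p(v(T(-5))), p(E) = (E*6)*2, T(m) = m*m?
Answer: 67800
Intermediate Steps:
T(m) = m**2
v(t) = 2*t
p(E) = 12*E (p(E) = (6*E)*2 = 12*E)
q(j, L) = 600 + L + j (q(j, L) = (j + L) + 12*(2*(-5)**2) = (L + j) + 12*(2*25) = (L + j) + 12*50 = (L + j) + 600 = 600 + L + j)
(82 - 1*(-31))*q(1, -1) = (82 - 1*(-31))*(600 - 1 + 1) = (82 + 31)*600 = 113*600 = 67800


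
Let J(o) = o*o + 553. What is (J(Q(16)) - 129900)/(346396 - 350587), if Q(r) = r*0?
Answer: 129347/4191 ≈ 30.863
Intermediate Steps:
Q(r) = 0
J(o) = 553 + o² (J(o) = o² + 553 = 553 + o²)
(J(Q(16)) - 129900)/(346396 - 350587) = ((553 + 0²) - 129900)/(346396 - 350587) = ((553 + 0) - 129900)/(-4191) = (553 - 129900)*(-1/4191) = -129347*(-1/4191) = 129347/4191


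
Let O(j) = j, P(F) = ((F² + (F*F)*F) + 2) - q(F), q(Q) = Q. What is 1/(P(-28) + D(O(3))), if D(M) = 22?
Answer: -1/21116 ≈ -4.7357e-5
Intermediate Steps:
P(F) = 2 + F² + F³ - F (P(F) = ((F² + (F*F)*F) + 2) - F = ((F² + F²*F) + 2) - F = ((F² + F³) + 2) - F = (2 + F² + F³) - F = 2 + F² + F³ - F)
1/(P(-28) + D(O(3))) = 1/((2 + (-28)² + (-28)³ - 1*(-28)) + 22) = 1/((2 + 784 - 21952 + 28) + 22) = 1/(-21138 + 22) = 1/(-21116) = -1/21116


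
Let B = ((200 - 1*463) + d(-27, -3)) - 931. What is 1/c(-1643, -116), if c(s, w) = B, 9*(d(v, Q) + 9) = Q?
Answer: -3/3610 ≈ -0.00083102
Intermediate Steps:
d(v, Q) = -9 + Q/9
B = -3610/3 (B = ((200 - 1*463) + (-9 + (⅑)*(-3))) - 931 = ((200 - 463) + (-9 - ⅓)) - 931 = (-263 - 28/3) - 931 = -817/3 - 931 = -3610/3 ≈ -1203.3)
c(s, w) = -3610/3
1/c(-1643, -116) = 1/(-3610/3) = -3/3610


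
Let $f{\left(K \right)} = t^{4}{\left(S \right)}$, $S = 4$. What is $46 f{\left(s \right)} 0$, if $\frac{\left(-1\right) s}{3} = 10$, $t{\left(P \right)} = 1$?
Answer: $0$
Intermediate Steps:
$s = -30$ ($s = \left(-3\right) 10 = -30$)
$f{\left(K \right)} = 1$ ($f{\left(K \right)} = 1^{4} = 1$)
$46 f{\left(s \right)} 0 = 46 \cdot 1 \cdot 0 = 46 \cdot 0 = 0$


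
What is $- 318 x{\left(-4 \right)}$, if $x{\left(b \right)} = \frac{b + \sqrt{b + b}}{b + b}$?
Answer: $-159 + \frac{159 i \sqrt{2}}{2} \approx -159.0 + 112.43 i$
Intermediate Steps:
$x{\left(b \right)} = \frac{b + \sqrt{2} \sqrt{b}}{2 b}$ ($x{\left(b \right)} = \frac{b + \sqrt{2 b}}{2 b} = \left(b + \sqrt{2} \sqrt{b}\right) \frac{1}{2 b} = \frac{b + \sqrt{2} \sqrt{b}}{2 b}$)
$- 318 x{\left(-4 \right)} = - 318 \left(\frac{1}{2} + \frac{\sqrt{2}}{2 \cdot 2 i}\right) = - 318 \left(\frac{1}{2} + \frac{\sqrt{2} \left(- \frac{i}{2}\right)}{2}\right) = - 318 \left(\frac{1}{2} - \frac{i \sqrt{2}}{4}\right) = -159 + \frac{159 i \sqrt{2}}{2}$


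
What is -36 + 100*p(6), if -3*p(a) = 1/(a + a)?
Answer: -349/9 ≈ -38.778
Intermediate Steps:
p(a) = -1/(6*a) (p(a) = -1/(3*(a + a)) = -1/(2*a)/3 = -1/(6*a))
-36 + 100*p(6) = -36 + 100*(-⅙/6) = -36 + 100*(-⅙*⅙) = -36 + 100*(-1/36) = -36 - 25/9 = -349/9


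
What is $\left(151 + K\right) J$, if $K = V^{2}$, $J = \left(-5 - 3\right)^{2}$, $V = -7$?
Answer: $12800$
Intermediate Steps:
$J = 64$ ($J = \left(-8\right)^{2} = 64$)
$K = 49$ ($K = \left(-7\right)^{2} = 49$)
$\left(151 + K\right) J = \left(151 + 49\right) 64 = 200 \cdot 64 = 12800$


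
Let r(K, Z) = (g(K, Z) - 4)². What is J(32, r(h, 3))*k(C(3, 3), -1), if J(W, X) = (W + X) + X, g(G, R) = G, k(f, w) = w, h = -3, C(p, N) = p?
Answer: -130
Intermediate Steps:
r(K, Z) = (-4 + K)² (r(K, Z) = (K - 4)² = (-4 + K)²)
J(W, X) = W + 2*X
J(32, r(h, 3))*k(C(3, 3), -1) = (32 + 2*(-4 - 3)²)*(-1) = (32 + 2*(-7)²)*(-1) = (32 + 2*49)*(-1) = (32 + 98)*(-1) = 130*(-1) = -130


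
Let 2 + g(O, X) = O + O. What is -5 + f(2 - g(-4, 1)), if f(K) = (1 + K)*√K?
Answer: -5 + 26*√3 ≈ 40.033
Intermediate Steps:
g(O, X) = -2 + 2*O (g(O, X) = -2 + (O + O) = -2 + 2*O)
f(K) = √K*(1 + K)
-5 + f(2 - g(-4, 1)) = -5 + √(2 - (-2 + 2*(-4)))*(1 + (2 - (-2 + 2*(-4)))) = -5 + √(2 - (-2 - 8))*(1 + (2 - (-2 - 8))) = -5 + √(2 - 1*(-10))*(1 + (2 - 1*(-10))) = -5 + √(2 + 10)*(1 + (2 + 10)) = -5 + √12*(1 + 12) = -5 + (2*√3)*13 = -5 + 26*√3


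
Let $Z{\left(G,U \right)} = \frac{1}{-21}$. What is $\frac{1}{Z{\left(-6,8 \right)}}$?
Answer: $-21$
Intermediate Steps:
$Z{\left(G,U \right)} = - \frac{1}{21}$
$\frac{1}{Z{\left(-6,8 \right)}} = \frac{1}{- \frac{1}{21}} = -21$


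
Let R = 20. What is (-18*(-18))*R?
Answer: 6480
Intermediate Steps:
(-18*(-18))*R = -18*(-18)*20 = 324*20 = 6480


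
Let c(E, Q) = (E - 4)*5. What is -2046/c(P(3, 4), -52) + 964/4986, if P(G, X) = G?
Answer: 5103088/12465 ≈ 409.39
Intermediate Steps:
c(E, Q) = -20 + 5*E (c(E, Q) = (-4 + E)*5 = -20 + 5*E)
-2046/c(P(3, 4), -52) + 964/4986 = -2046/(-20 + 5*3) + 964/4986 = -2046/(-20 + 15) + 964*(1/4986) = -2046/(-5) + 482/2493 = -2046*(-1/5) + 482/2493 = 2046/5 + 482/2493 = 5103088/12465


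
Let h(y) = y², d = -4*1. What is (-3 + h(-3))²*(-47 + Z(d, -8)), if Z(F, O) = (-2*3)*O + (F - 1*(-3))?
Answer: 0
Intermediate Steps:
d = -4
Z(F, O) = 3 + F - 6*O (Z(F, O) = -6*O + (F + 3) = -6*O + (3 + F) = 3 + F - 6*O)
(-3 + h(-3))²*(-47 + Z(d, -8)) = (-3 + (-3)²)²*(-47 + (3 - 4 - 6*(-8))) = (-3 + 9)²*(-47 + (3 - 4 + 48)) = 6²*(-47 + 47) = 36*0 = 0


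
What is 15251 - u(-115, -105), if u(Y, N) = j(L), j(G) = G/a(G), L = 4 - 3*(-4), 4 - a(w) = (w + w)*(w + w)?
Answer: 3889009/255 ≈ 15251.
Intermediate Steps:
a(w) = 4 - 4*w² (a(w) = 4 - (w + w)*(w + w) = 4 - 2*w*2*w = 4 - 4*w²)
L = 16 (L = 4 + 12 = 16)
j(G) = G/(4 - 4*G²)
u(Y, N) = -4/255 (u(Y, N) = -1*16/(-4 + 4*16²) = -1*16/(-4 + 4*256) = -1*16/(-4 + 1024) = -1*16/1020 = -1*16*1/1020 = -4/255)
15251 - u(-115, -105) = 15251 - 1*(-4/255) = 15251 + 4/255 = 3889009/255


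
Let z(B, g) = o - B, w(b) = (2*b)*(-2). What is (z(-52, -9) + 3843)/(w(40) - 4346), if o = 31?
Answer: -1963/2253 ≈ -0.87128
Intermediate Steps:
w(b) = -4*b
z(B, g) = 31 - B
(z(-52, -9) + 3843)/(w(40) - 4346) = ((31 - 1*(-52)) + 3843)/(-4*40 - 4346) = ((31 + 52) + 3843)/(-160 - 4346) = (83 + 3843)/(-4506) = 3926*(-1/4506) = -1963/2253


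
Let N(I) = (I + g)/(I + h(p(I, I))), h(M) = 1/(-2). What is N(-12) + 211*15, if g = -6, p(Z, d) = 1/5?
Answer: 79161/25 ≈ 3166.4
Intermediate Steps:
p(Z, d) = ⅕
h(M) = -½ (h(M) = 1*(-½) = -½)
N(I) = (-6 + I)/(-½ + I) (N(I) = (I - 6)/(I - ½) = (-6 + I)/(-½ + I))
N(-12) + 211*15 = 2*(-6 - 12)/(-1 + 2*(-12)) + 211*15 = 2*(-18)/(-1 - 24) + 3165 = 2*(-18)/(-25) + 3165 = 2*(-1/25)*(-18) + 3165 = 36/25 + 3165 = 79161/25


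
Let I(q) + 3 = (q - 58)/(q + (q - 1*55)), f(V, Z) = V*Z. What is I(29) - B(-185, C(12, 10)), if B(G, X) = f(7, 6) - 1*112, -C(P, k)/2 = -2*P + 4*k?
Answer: 172/3 ≈ 57.333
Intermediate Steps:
C(P, k) = -8*k + 4*P (C(P, k) = -2*(-2*P + 4*k) = -8*k + 4*P)
B(G, X) = -70 (B(G, X) = 7*6 - 1*112 = 42 - 112 = -70)
I(q) = -3 + (-58 + q)/(-55 + 2*q) (I(q) = -3 + (q - 58)/(q + (q - 1*55)) = -3 + (-58 + q)/(q + (q - 55)) = -3 + (-58 + q)/(q + (-55 + q)) = -3 + (-58 + q)/(-55 + 2*q))
I(29) - B(-185, C(12, 10)) = (107 - 5*29)/(-55 + 2*29) - 1*(-70) = (107 - 145)/(-55 + 58) + 70 = -38/3 + 70 = 172/3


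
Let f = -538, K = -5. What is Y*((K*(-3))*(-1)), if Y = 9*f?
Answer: 72630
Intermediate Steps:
Y = -4842 (Y = 9*(-538) = -4842)
Y*((K*(-3))*(-1)) = -4842*(-5*(-3))*(-1) = -72630*(-1) = -4842*(-15) = 72630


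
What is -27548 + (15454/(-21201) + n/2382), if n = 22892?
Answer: -231791170112/8416797 ≈ -27539.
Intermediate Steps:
-27548 + (15454/(-21201) + n/2382) = -27548 + (15454/(-21201) + 22892/2382) = -27548 + (15454*(-1/21201) + 22892*(1/2382)) = -27548 + (-15454/21201 + 11446/1191) = -27548 + 74753644/8416797 = -231791170112/8416797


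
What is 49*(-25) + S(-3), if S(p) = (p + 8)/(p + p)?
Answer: -7355/6 ≈ -1225.8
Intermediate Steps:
S(p) = (8 + p)/(2*p) (S(p) = (8 + p)/((2*p)) = (8 + p)*(1/(2*p)) = (8 + p)/(2*p))
49*(-25) + S(-3) = 49*(-25) + (½)*(8 - 3)/(-3) = -1225 + (½)*(-⅓)*5 = -1225 - ⅚ = -7355/6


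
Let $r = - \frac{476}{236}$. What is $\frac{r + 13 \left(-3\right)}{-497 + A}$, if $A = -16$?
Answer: $\frac{2420}{30267} \approx 0.079955$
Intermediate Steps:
$r = - \frac{119}{59}$ ($r = \left(-476\right) \frac{1}{236} = - \frac{119}{59} \approx -2.0169$)
$\frac{r + 13 \left(-3\right)}{-497 + A} = \frac{- \frac{119}{59} + 13 \left(-3\right)}{-497 - 16} = \frac{- \frac{119}{59} - 39}{-513} = \left(- \frac{2420}{59}\right) \left(- \frac{1}{513}\right) = \frac{2420}{30267}$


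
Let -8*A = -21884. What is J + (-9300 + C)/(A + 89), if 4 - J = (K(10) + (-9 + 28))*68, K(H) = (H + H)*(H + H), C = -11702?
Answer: -160970716/5649 ≈ -28495.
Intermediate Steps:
A = 5471/2 (A = -1/8*(-21884) = 5471/2 ≈ 2735.5)
K(H) = 4*H**2 (K(H) = (2*H)*(2*H) = 4*H**2)
J = -28488 (J = 4 - (4*10**2 + (-9 + 28))*68 = 4 - (4*100 + 19)*68 = 4 - (400 + 19)*68 = 4 - 419*68 = 4 - 1*28492 = 4 - 28492 = -28488)
J + (-9300 + C)/(A + 89) = -28488 + (-9300 - 11702)/(5471/2 + 89) = -28488 - 21002/5649/2 = -28488 - 21002*2/5649 = -28488 - 42004/5649 = -160970716/5649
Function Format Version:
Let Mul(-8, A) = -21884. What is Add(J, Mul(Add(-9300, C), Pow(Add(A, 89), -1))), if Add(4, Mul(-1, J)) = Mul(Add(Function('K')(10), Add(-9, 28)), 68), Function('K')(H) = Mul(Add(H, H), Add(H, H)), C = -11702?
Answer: Rational(-160970716, 5649) ≈ -28495.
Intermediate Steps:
A = Rational(5471, 2) (A = Mul(Rational(-1, 8), -21884) = Rational(5471, 2) ≈ 2735.5)
Function('K')(H) = Mul(4, Pow(H, 2)) (Function('K')(H) = Mul(Mul(2, H), Mul(2, H)) = Mul(4, Pow(H, 2)))
J = -28488 (J = Add(4, Mul(-1, Mul(Add(Mul(4, Pow(10, 2)), Add(-9, 28)), 68))) = Add(4, Mul(-1, Mul(Add(Mul(4, 100), 19), 68))) = Add(4, Mul(-1, Mul(Add(400, 19), 68))) = Add(4, Mul(-1, Mul(419, 68))) = Add(4, Mul(-1, 28492)) = Add(4, -28492) = -28488)
Add(J, Mul(Add(-9300, C), Pow(Add(A, 89), -1))) = Add(-28488, Mul(Add(-9300, -11702), Pow(Add(Rational(5471, 2), 89), -1))) = Add(-28488, Mul(-21002, Pow(Rational(5649, 2), -1))) = Add(-28488, Mul(-21002, Rational(2, 5649))) = Add(-28488, Rational(-42004, 5649)) = Rational(-160970716, 5649)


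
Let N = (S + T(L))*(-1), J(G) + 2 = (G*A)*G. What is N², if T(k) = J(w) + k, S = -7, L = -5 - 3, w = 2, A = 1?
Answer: 169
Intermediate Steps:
L = -8
J(G) = -2 + G² (J(G) = -2 + (G*1)*G = -2 + G*G = -2 + G²)
T(k) = 2 + k (T(k) = (-2 + 2²) + k = (-2 + 4) + k = 2 + k)
N = 13 (N = (-7 + (2 - 8))*(-1) = (-7 - 6)*(-1) = -13*(-1) = 13)
N² = 13² = 169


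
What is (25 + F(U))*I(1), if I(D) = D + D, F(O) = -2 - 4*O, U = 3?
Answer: 22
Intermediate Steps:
I(D) = 2*D
(25 + F(U))*I(1) = (25 + (-2 - 4*3))*(2*1) = (25 + (-2 - 12))*2 = (25 - 14)*2 = 11*2 = 22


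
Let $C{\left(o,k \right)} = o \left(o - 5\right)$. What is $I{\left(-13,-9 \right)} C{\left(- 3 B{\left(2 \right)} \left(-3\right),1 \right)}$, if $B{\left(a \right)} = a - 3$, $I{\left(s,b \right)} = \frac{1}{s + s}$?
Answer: $- \frac{63}{13} \approx -4.8462$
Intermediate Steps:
$I{\left(s,b \right)} = \frac{1}{2 s}$
$B{\left(a \right)} = -3 + a$
$C{\left(o,k \right)} = o \left(-5 + o\right)$
$I{\left(-13,-9 \right)} C{\left(- 3 B{\left(2 \right)} \left(-3\right),1 \right)} = \frac{1}{2 \left(-13\right)} - 3 \left(-3 + 2\right) \left(-3\right) \left(-5 + - 3 \left(-3 + 2\right) \left(-3\right)\right) = \frac{1}{2} \left(- \frac{1}{13}\right) \left(-3\right) \left(-1\right) \left(-3\right) \left(-5 + \left(-3\right) \left(-1\right) \left(-3\right)\right) = - \frac{3 \left(-3\right) \left(-5 + 3 \left(-3\right)\right)}{26} = - \frac{\left(-9\right) \left(-5 - 9\right)}{26} = - \frac{\left(-9\right) \left(-14\right)}{26} = \left(- \frac{1}{26}\right) 126 = - \frac{63}{13}$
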